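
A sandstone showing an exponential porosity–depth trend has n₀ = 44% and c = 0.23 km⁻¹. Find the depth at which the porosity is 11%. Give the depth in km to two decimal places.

6.03 km

Invert Athy's law: z = ln(n₀/n) / c
z = ln(0.44/0.11) / 0.23 = ln(4) / 0.23 = 1.3863 / 0.23 = 6.027 km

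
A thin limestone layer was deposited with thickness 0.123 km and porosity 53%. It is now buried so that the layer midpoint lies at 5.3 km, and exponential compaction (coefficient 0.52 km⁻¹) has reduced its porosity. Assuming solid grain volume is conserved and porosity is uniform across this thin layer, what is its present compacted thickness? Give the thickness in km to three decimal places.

Porosity at 5.3 km: n = 0.53·exp(−0.52×5.3) = 0.0337
Solid-volume conservation: h(1−n) = h₀(1−n₀) ⇒ h = h₀·(1−n₀)/(1−n)
h = 0.123 × (1 − 0.53)/(1 − 0.0337) = 0.123 × 0.4864 = 0.0598 km

0.060 km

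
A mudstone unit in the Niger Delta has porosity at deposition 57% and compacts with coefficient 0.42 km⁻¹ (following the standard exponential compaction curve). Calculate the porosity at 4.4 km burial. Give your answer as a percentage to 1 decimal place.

9.0%

φ = φ₀·exp(−k·z) = 0.57 × exp(−0.42 × 4.4) = 0.57 × exp(−1.848)
  = 0.57 × 0.1576 = 0.0898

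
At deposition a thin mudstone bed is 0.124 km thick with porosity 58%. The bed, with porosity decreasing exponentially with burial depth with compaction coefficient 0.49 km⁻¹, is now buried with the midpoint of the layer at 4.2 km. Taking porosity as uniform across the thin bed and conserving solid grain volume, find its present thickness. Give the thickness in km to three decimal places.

0.056 km

Porosity at 4.2 km: n = 0.58·exp(−0.49×4.2) = 0.0741
Solid-volume conservation: h(1−n) = h₀(1−n₀) ⇒ h = h₀·(1−n₀)/(1−n)
h = 0.124 × (1 − 0.58)/(1 − 0.0741) = 0.124 × 0.4536 = 0.0562 km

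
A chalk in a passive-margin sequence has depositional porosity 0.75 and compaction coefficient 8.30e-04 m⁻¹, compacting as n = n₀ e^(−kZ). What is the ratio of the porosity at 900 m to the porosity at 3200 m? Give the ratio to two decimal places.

6.75

Working in km (1 km = 1000 m; k in km⁻¹ = k in m⁻¹ × 1000):
n(Z₁)/n(Z₂) = e^(−k·Z₁)/e^(−k·Z₂) = e^{k(Z₂−Z₁)}
= exp(0.83 × 2.3) = exp(1.909) = 6.7463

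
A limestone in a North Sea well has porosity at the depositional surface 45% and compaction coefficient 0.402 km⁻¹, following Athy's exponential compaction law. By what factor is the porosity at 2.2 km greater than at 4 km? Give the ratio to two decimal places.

2.06

n(d₁)/n(d₂) = e^(−c·d₁)/e^(−c·d₂) = e^{c(d₂−d₁)}
= exp(0.402 × 1.8) = exp(0.7236) = 2.0618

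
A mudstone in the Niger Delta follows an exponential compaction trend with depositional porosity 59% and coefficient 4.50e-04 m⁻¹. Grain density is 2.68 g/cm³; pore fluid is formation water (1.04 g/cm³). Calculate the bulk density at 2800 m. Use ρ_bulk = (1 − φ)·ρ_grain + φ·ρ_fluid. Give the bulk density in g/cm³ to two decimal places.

Working in km (1 km = 1000 m; c in km⁻¹ = c in m⁻¹ × 1000):
Porosity at depth: n = 0.59·exp(−0.45×2.8) = 0.59×0.2837 = 0.1674
Bulk density: ρ_b = (1−n)ρ_g + n·ρ_f = 0.8326×2.68 + 0.1674×1.04
       = 2.231 + 0.174 = 2.406 g/cm³

2.41 g/cm³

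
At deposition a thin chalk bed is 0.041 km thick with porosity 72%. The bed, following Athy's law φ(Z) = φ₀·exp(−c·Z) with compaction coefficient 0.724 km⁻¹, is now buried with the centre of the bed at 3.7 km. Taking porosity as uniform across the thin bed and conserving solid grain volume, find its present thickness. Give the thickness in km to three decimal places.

0.012 km

Porosity at 3.7 km: φ = 0.72·exp(−0.724×3.7) = 0.0494
Solid-volume conservation: h(1−φ) = h₀(1−φ₀) ⇒ h = h₀·(1−φ₀)/(1−φ)
h = 0.041 × (1 − 0.72)/(1 − 0.0494) = 0.041 × 0.2946 = 0.0121 km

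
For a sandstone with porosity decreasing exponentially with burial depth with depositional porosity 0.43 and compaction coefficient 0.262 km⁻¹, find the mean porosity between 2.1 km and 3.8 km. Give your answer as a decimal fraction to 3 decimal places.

⟨n⟩ = (1/(z₂−z₁)) ∫ n₀ e^(−cz) dz = n₀·(e^(−c·z₁) − e^(−c·z₂)) / (c·(z₂−z₁))
e^(−0.262×2.1) = 0.5768; e^(−0.262×3.8) = 0.3695
⟨n⟩ = 0.43 × (0.5768 − 0.3695) / (0.262 × 1.7) = 0.43 × 0.4655 = 0.2002

0.200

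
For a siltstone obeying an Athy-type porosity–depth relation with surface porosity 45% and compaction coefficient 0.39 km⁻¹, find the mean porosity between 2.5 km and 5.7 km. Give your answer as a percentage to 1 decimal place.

⟨n⟩ = (1/(z₂−z₁)) ∫ n₀ e^(−kz) dz = n₀·(e^(−k·z₁) − e^(−k·z₂)) / (k·(z₂−z₁))
e^(−0.39×2.5) = 0.3772; e^(−0.39×5.7) = 0.1083
⟨n⟩ = 0.45 × (0.3772 − 0.1083) / (0.39 × 3.2) = 0.45 × 0.2155 = 0.0970

9.7%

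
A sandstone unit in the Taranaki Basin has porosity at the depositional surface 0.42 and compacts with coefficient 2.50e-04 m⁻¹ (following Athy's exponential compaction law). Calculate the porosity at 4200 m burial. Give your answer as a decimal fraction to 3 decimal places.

0.147

Working in km (1 km = 1000 m; c in km⁻¹ = c in m⁻¹ × 1000):
φ = φ₀·exp(−c·Z) = 0.42 × exp(−0.25 × 4.2) = 0.42 × exp(−1.05)
  = 0.42 × 0.3499 = 0.1470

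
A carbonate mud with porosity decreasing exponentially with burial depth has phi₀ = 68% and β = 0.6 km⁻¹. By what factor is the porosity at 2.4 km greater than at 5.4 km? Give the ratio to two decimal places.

6.05

phi(d₁)/phi(d₂) = e^(−β·d₁)/e^(−β·d₂) = e^{β(d₂−d₁)}
= exp(0.6 × 3) = exp(1.8) = 6.0496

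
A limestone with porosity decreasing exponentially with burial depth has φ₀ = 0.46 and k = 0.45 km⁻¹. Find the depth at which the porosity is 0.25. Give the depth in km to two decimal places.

1.36 km

Invert Athy's law: d = ln(φ₀/φ) / k
d = ln(0.46/0.25) / 0.45 = ln(1.84) / 0.45 = 0.6098 / 0.45 = 1.355 km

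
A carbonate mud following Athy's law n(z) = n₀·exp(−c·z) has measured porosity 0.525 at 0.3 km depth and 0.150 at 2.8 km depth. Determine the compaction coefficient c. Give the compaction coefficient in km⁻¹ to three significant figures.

Athy: n(z) = n₀ e^(−cz) ⇒ n₁/n₂ = e^{c(z₂−z₁)} ⇒ c = ln(n₁/n₂)/(z₂−z₁)
c = ln(0.525/0.15) / (2.8 − 0.3) = ln(3.5) / 2.5 = 1.2528 / 2.5 = 0.5011 km⁻¹

0.501 km⁻¹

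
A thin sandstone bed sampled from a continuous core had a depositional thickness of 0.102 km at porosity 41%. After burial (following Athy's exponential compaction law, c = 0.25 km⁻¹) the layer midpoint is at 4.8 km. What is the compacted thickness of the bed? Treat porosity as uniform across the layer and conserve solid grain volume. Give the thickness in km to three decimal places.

0.069 km

Porosity at 4.8 km: n = 0.41·exp(−0.25×4.8) = 0.1235
Solid-volume conservation: h(1−n) = h₀(1−n₀) ⇒ h = h₀·(1−n₀)/(1−n)
h = 0.102 × (1 − 0.41)/(1 − 0.1235) = 0.102 × 0.6731 = 0.0687 km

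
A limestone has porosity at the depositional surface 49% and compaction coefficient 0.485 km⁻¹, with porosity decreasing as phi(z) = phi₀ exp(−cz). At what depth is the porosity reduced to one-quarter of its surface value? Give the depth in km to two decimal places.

phi/phi₀ = 1/4 ⇒ exp(−c·z) = 1/4 ⇒ z = ln(4) / c
z = 1.3863 / 0.485 = 2.858 km

2.86 km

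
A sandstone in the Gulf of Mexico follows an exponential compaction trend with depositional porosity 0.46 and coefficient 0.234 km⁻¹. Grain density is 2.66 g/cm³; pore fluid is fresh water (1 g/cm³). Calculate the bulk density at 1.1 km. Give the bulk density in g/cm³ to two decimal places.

Porosity at depth: phi = 0.46·exp(−0.234×1.1) = 0.46×0.7731 = 0.3556
Bulk density: ρ_b = (1−phi)ρ_g + phi·ρ_f = 0.6444×2.66 + 0.3556×1
       = 1.714 + 0.356 = 2.070 g/cm³

2.07 g/cm³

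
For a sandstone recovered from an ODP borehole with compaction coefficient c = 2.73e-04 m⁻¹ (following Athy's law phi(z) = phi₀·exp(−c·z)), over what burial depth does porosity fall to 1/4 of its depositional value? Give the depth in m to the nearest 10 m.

Working in km (1 km = 1000 m; c in km⁻¹ = c in m⁻¹ × 1000):
phi/phi₀ = 1/4 ⇒ exp(−c·z) = 1/4 ⇒ z = ln(4) / c
z = 1.3863 / 0.273 = 5.078 km

5080 m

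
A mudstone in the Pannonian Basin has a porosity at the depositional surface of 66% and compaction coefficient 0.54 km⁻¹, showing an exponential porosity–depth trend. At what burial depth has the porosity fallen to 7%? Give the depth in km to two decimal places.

Invert Athy's law: Z = ln(φ₀/φ) / c
Z = ln(0.66/0.07) / 0.54 = ln(9.429) / 0.54 = 2.2437 / 0.54 = 4.155 km

4.16 km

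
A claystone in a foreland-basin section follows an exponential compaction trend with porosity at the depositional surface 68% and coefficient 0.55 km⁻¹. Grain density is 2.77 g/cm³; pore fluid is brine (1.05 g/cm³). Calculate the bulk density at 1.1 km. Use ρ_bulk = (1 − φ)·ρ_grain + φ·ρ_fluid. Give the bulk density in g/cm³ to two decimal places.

2.13 g/cm³

Porosity at depth: phi = 0.68·exp(−0.55×1.1) = 0.68×0.5461 = 0.3713
Bulk density: ρ_b = (1−phi)ρ_g + phi·ρ_f = 0.6287×2.77 + 0.3713×1.05
       = 1.741 + 0.390 = 2.131 g/cm³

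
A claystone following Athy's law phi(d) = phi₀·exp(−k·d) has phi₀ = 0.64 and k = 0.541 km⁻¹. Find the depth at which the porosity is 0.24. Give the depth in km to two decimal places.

1.81 km

Invert Athy's law: d = ln(phi₀/phi) / k
d = ln(0.64/0.24) / 0.541 = ln(2.667) / 0.541 = 0.9808 / 0.541 = 1.813 km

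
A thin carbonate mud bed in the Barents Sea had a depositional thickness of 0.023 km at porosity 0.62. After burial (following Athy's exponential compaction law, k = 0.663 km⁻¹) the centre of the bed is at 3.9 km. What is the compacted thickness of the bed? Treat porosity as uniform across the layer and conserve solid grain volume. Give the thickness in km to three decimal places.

0.009 km

Porosity at 3.9 km: phi = 0.62·exp(−0.663×3.9) = 0.0467
Solid-volume conservation: h(1−phi) = h₀(1−phi₀) ⇒ h = h₀·(1−phi₀)/(1−phi)
h = 0.023 × (1 − 0.62)/(1 − 0.0467) = 0.023 × 0.3986 = 0.0092 km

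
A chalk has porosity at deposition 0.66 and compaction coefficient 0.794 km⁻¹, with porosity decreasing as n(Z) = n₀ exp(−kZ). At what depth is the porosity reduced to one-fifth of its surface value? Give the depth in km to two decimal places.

2.03 km

n/n₀ = 1/5 ⇒ exp(−k·Z) = 1/5 ⇒ Z = ln(5) / k
Z = 1.6094 / 0.794 = 2.027 km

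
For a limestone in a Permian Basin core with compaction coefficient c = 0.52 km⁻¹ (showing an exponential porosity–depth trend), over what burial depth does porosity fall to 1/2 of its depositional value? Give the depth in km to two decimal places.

1.33 km

φ/φ₀ = 1/2 ⇒ exp(−c·z) = 1/2 ⇒ z = ln(2) / c
z = 0.6931 / 0.52 = 1.333 km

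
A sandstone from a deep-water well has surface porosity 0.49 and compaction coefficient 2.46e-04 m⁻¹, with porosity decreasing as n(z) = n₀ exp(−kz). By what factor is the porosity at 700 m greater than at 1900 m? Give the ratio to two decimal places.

Working in km (1 km = 1000 m; k in km⁻¹ = k in m⁻¹ × 1000):
n(z₁)/n(z₂) = e^(−k·z₁)/e^(−k·z₂) = e^{k(z₂−z₁)}
= exp(0.246 × 1.2) = exp(0.2952) = 1.3434

1.34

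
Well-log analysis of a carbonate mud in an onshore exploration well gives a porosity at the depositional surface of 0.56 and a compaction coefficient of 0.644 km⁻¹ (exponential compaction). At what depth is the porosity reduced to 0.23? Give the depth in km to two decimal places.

1.38 km

Invert Athy's law: d = ln(phi₀/phi) / β
d = ln(0.56/0.23) / 0.644 = ln(2.435) / 0.644 = 0.8899 / 0.644 = 1.382 km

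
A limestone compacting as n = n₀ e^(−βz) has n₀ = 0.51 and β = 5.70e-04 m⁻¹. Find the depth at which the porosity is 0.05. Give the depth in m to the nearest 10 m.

Working in km (1 km = 1000 m; β in km⁻¹ = β in m⁻¹ × 1000):
Invert Athy's law: z = ln(n₀/n) / β
z = ln(0.51/0.05) / 0.57 = ln(10.2) / 0.57 = 2.3224 / 0.57 = 4.074 km

4070 m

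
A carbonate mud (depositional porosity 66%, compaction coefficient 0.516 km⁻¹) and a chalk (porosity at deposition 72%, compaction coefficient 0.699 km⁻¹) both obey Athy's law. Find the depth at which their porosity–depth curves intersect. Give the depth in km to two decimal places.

0.48 km

Set n₀ₐ e^(−cₐZ) = n₀ᵦ e^(−cᵦZ) ⇒ ln(n₀ₐ/n₀ᵦ) = (cₐ − cᵦ)·Z
Z = ln(0.66/0.72) / (0.516 − 0.699) = -0.0870 / -0.183 = 0.475 km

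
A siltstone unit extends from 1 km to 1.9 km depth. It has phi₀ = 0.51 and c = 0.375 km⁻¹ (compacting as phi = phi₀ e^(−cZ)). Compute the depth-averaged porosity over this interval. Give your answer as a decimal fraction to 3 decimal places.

⟨phi⟩ = (1/(Z₂−Z₁)) ∫ phi₀ e^(−cZ) dZ = phi₀·(e^(−c·Z₁) − e^(−c·Z₂)) / (c·(Z₂−Z₁))
e^(−0.375×1) = 0.6873; e^(−0.375×1.9) = 0.4904
⟨phi⟩ = 0.51 × (0.6873 − 0.4904) / (0.375 × 0.9) = 0.51 × 0.5833 = 0.2975

0.297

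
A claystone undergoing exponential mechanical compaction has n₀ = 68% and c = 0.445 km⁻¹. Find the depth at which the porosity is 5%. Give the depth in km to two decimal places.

5.87 km

Invert Athy's law: z = ln(n₀/n) / c
z = ln(0.68/0.05) / 0.445 = ln(13.6) / 0.445 = 2.6101 / 0.445 = 5.865 km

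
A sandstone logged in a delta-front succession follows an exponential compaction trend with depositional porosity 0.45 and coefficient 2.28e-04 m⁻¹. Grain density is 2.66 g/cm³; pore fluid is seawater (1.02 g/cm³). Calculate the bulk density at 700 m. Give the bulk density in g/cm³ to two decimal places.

2.03 g/cm³

Working in km (1 km = 1000 m; β in km⁻¹ = β in m⁻¹ × 1000):
Porosity at depth: n = 0.45·exp(−0.228×0.7) = 0.45×0.8525 = 0.3836
Bulk density: ρ_b = (1−n)ρ_g + n·ρ_f = 0.6164×2.66 + 0.3836×1.02
       = 1.640 + 0.391 = 2.031 g/cm³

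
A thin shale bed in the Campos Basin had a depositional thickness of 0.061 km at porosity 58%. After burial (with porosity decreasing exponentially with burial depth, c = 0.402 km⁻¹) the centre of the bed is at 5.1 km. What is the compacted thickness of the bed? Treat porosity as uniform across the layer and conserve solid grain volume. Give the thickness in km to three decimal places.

0.028 km

Porosity at 5.1 km: φ = 0.58·exp(−0.402×5.1) = 0.0747
Solid-volume conservation: h(1−φ) = h₀(1−φ₀) ⇒ h = h₀·(1−φ₀)/(1−φ)
h = 0.061 × (1 − 0.58)/(1 − 0.0747) = 0.061 × 0.4539 = 0.0277 km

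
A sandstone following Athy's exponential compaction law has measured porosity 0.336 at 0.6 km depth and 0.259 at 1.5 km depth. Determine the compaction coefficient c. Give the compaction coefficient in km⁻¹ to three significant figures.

0.289 km⁻¹

Athy: n(d) = n₀ e^(−cd) ⇒ n₁/n₂ = e^{c(d₂−d₁)} ⇒ c = ln(n₁/n₂)/(d₂−d₁)
c = ln(0.336/0.259) / (1.5 − 0.6) = ln(1.297) / 0.9 = 0.2603 / 0.9 = 0.2892 km⁻¹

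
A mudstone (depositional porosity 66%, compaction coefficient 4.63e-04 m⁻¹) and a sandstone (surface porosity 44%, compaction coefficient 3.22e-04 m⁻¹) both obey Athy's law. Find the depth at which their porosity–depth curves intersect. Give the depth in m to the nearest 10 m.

Working in km (1 km = 1000 m; k in km⁻¹ = k in m⁻¹ × 1000):
Set n₀ₐ e^(−kₐz) = n₀ᵦ e^(−kᵦz) ⇒ ln(n₀ₐ/n₀ᵦ) = (kₐ − kᵦ)·z
z = ln(0.66/0.44) / (0.463 − 0.322) = 0.4055 / 0.141 = 2.876 km

2880 m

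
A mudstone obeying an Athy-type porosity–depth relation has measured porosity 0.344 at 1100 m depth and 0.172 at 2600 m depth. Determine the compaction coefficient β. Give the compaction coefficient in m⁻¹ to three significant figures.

0.000462 m⁻¹

Working in km (1 km = 1000 m; β in km⁻¹ = β in m⁻¹ × 1000):
Athy: n(z) = n₀ e^(−βz) ⇒ n₁/n₂ = e^{β(z₂−z₁)} ⇒ β = ln(n₁/n₂)/(z₂−z₁)
β = ln(0.344/0.172) / (2.6 − 1.1) = ln(2) / 1.5 = 0.6931 / 1.5 = 0.4621 km⁻¹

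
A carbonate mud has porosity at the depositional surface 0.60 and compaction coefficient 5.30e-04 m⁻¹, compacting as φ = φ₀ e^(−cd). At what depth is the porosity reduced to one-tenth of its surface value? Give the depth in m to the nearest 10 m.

4340 m

Working in km (1 km = 1000 m; c in km⁻¹ = c in m⁻¹ × 1000):
φ/φ₀ = 1/10 ⇒ exp(−c·d) = 1/10 ⇒ d = ln(10) / c
d = 2.3026 / 0.53 = 4.345 km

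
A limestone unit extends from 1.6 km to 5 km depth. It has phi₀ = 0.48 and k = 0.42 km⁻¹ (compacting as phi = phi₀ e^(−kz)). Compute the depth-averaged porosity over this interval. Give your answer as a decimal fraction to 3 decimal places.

⟨phi⟩ = (1/(z₂−z₁)) ∫ phi₀ e^(−kz) dz = phi₀·(e^(−k·z₁) − e^(−k·z₂)) / (k·(z₂−z₁))
e^(−0.42×1.6) = 0.5107; e^(−0.42×5) = 0.1225
⟨phi⟩ = 0.48 × (0.5107 − 0.1225) / (0.42 × 3.4) = 0.48 × 0.2719 = 0.1305

0.130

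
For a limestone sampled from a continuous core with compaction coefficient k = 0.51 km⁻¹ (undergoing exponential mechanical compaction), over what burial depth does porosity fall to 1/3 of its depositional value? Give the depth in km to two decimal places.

φ/φ₀ = 1/3 ⇒ exp(−k·z) = 1/3 ⇒ z = ln(3) / k
z = 1.0986 / 0.51 = 2.154 km

2.15 km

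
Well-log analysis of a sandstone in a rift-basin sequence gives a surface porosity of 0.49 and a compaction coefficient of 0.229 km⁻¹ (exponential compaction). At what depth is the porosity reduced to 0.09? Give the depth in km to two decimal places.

7.40 km

Invert Athy's law: Z = ln(n₀/n) / c
Z = ln(0.49/0.09) / 0.229 = ln(5.444) / 0.229 = 1.6946 / 0.229 = 7.400 km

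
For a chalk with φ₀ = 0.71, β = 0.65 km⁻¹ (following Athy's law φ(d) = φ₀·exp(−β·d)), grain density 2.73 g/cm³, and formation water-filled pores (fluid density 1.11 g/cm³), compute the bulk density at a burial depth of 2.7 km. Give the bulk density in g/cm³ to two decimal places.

Porosity at depth: φ = 0.71·exp(−0.65×2.7) = 0.71×0.1729 = 0.1228
Bulk density: ρ_b = (1−φ)ρ_g + φ·ρ_f = 0.8772×2.73 + 0.1228×1.11
       = 2.395 + 0.136 = 2.531 g/cm³

2.53 g/cm³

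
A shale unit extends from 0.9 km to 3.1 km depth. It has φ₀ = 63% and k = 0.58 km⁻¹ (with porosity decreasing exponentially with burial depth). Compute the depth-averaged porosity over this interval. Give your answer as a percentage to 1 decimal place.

21.1%

⟨φ⟩ = (1/(d₂−d₁)) ∫ φ₀ e^(−kd) dd = φ₀·(e^(−k·d₁) − e^(−k·d₂)) / (k·(d₂−d₁))
e^(−0.58×0.9) = 0.5933; e^(−0.58×3.1) = 0.1656
⟨φ⟩ = 0.63 × (0.5933 − 0.1656) / (0.58 × 2.2) = 0.63 × 0.3352 = 0.2112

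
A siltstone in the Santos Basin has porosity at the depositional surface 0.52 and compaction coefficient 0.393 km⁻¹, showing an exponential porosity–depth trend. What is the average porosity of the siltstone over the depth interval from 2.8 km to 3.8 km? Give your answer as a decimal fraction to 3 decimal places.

0.143

⟨n⟩ = (1/(d₂−d₁)) ∫ n₀ e^(−kd) dd = n₀·(e^(−k·d₁) − e^(−k·d₂)) / (k·(d₂−d₁))
e^(−0.393×2.8) = 0.3327; e^(−0.393×3.8) = 0.2246
⟨n⟩ = 0.52 × (0.3327 − 0.2246) / (0.393 × 1) = 0.52 × 0.2751 = 0.1431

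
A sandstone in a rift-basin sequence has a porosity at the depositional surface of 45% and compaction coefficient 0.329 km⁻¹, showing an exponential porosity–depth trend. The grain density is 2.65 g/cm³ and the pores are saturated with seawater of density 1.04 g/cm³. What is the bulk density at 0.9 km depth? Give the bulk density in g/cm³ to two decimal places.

2.11 g/cm³

Porosity at depth: φ = 0.45·exp(−0.329×0.9) = 0.45×0.7437 = 0.3347
Bulk density: ρ_b = (1−φ)ρ_g + φ·ρ_f = 0.6653×2.65 + 0.3347×1.04
       = 1.763 + 0.348 = 2.111 g/cm³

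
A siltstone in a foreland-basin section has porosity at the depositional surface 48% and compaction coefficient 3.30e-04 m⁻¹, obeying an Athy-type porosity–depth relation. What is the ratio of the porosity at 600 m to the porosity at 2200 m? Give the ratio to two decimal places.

Working in km (1 km = 1000 m; k in km⁻¹ = k in m⁻¹ × 1000):
phi(z₁)/phi(z₂) = e^(−k·z₁)/e^(−k·z₂) = e^{k(z₂−z₁)}
= exp(0.33 × 1.6) = exp(0.528) = 1.6955

1.70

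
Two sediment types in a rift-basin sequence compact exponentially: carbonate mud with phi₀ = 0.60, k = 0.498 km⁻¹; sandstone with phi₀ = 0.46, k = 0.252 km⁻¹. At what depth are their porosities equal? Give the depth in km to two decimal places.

Set phi₀ₐ e^(−kₐZ) = phi₀ᵦ e^(−kᵦZ) ⇒ ln(phi₀ₐ/phi₀ᵦ) = (kₐ − kᵦ)·Z
Z = ln(0.6/0.46) / (0.498 − 0.252) = 0.2657 / 0.246 = 1.080 km

1.08 km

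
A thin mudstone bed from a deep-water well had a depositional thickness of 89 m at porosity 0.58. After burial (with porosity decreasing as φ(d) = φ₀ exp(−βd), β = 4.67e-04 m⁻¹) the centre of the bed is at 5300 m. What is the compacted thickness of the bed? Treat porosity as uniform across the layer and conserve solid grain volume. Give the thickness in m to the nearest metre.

39 m

Working in km (1 km = 1000 m; β in km⁻¹ = β in m⁻¹ × 1000):
Porosity at 5.3 km: φ = 0.58·exp(−0.467×5.3) = 0.0488
Solid-volume conservation: h(1−φ) = h₀(1−φ₀) ⇒ h = h₀·(1−φ₀)/(1−φ)
h = 0.089 × (1 − 0.58)/(1 − 0.0488) = 0.089 × 0.4416 = 0.0393 km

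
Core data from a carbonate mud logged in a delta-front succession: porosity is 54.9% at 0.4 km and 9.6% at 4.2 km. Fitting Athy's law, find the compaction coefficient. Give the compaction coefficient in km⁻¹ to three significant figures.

0.459 km⁻¹

Athy: φ(d) = φ₀ e^(−βd) ⇒ φ₁/φ₂ = e^{β(d₂−d₁)} ⇒ β = ln(φ₁/φ₂)/(d₂−d₁)
β = ln(0.549/0.096) / (4.2 − 0.4) = ln(5.719) / 3.8 = 1.7438 / 3.8 = 0.4589 km⁻¹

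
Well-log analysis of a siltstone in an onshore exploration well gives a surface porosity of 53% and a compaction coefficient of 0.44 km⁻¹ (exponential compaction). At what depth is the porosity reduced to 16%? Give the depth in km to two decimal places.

2.72 km

Invert Athy's law: z = ln(φ₀/φ) / k
z = ln(0.53/0.16) / 0.44 = ln(3.312) / 0.44 = 1.1977 / 0.44 = 2.722 km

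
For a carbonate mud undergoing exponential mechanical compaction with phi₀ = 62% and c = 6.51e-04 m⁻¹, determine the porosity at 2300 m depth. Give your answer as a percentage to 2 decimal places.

13.87%

Working in km (1 km = 1000 m; c in km⁻¹ = c in m⁻¹ × 1000):
phi = phi₀·exp(−c·d) = 0.62 × exp(−0.651 × 2.3) = 0.62 × exp(−1.497)
  = 0.62 × 0.2237 = 0.1387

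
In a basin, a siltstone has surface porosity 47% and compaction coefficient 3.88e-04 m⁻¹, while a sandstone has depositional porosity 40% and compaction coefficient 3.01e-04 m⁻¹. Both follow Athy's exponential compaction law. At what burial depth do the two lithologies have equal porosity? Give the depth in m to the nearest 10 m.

1850 m

Working in km (1 km = 1000 m; k in km⁻¹ = k in m⁻¹ × 1000):
Set φ₀ₐ e^(−kₐZ) = φ₀ᵦ e^(−kᵦZ) ⇒ ln(φ₀ₐ/φ₀ᵦ) = (kₐ − kᵦ)·Z
Z = ln(0.47/0.4) / (0.388 − 0.301) = 0.1613 / 0.087 = 1.854 km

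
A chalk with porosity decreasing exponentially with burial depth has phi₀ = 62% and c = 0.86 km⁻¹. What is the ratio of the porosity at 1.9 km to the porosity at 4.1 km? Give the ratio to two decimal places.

phi(d₁)/phi(d₂) = e^(−c·d₁)/e^(−c·d₂) = e^{c(d₂−d₁)}
= exp(0.86 × 2.2) = exp(1.892) = 6.6326

6.63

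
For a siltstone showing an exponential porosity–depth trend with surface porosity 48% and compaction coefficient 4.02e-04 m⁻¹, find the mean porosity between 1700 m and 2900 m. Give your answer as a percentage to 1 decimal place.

Working in km (1 km = 1000 m; β in km⁻¹ = β in m⁻¹ × 1000):
⟨phi⟩ = (1/(d₂−d₁)) ∫ phi₀ e^(−βd) dd = phi₀·(e^(−β·d₁) − e^(−β·d₂)) / (β·(d₂−d₁))
e^(−0.402×1.7) = 0.5049; e^(−0.402×2.9) = 0.3117
⟨phi⟩ = 0.48 × (0.5049 − 0.3117) / (0.402 × 1.2) = 0.48 × 0.4005 = 0.1923

19.2%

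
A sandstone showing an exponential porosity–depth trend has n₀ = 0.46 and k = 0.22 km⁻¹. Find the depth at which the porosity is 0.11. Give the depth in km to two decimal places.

6.50 km

Invert Athy's law: d = ln(n₀/n) / k
d = ln(0.46/0.11) / 0.22 = ln(4.182) / 0.22 = 1.4307 / 0.22 = 6.503 km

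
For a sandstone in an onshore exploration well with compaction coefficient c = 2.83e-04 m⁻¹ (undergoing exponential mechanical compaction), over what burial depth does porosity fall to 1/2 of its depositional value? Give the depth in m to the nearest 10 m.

2450 m

Working in km (1 km = 1000 m; c in km⁻¹ = c in m⁻¹ × 1000):
φ/φ₀ = 1/2 ⇒ exp(−c·d) = 1/2 ⇒ d = ln(2) / c
d = 0.6931 / 0.283 = 2.449 km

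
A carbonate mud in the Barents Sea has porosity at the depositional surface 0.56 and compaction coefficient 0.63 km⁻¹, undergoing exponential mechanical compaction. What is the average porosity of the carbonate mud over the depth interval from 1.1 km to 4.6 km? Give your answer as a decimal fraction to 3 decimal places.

0.113

⟨n⟩ = (1/(Z₂−Z₁)) ∫ n₀ e^(−kZ) dZ = n₀·(e^(−k·Z₁) − e^(−k·Z₂)) / (k·(Z₂−Z₁))
e^(−0.63×1.1) = 0.5001; e^(−0.63×4.6) = 0.0551
⟨n⟩ = 0.56 × (0.5001 − 0.0551) / (0.63 × 3.5) = 0.56 × 0.2018 = 0.1130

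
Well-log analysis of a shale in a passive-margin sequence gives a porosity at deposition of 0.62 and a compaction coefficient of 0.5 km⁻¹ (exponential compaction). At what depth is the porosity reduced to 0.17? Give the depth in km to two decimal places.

Invert Athy's law: Z = ln(φ₀/φ) / k
Z = ln(0.62/0.17) / 0.5 = ln(3.647) / 0.5 = 1.2939 / 0.5 = 2.588 km

2.59 km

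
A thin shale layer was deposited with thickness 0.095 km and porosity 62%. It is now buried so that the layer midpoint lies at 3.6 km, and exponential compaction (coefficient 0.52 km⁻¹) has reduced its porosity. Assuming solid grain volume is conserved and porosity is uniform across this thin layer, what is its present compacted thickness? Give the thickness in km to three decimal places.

0.040 km

Porosity at 3.6 km: phi = 0.62·exp(−0.52×3.6) = 0.0954
Solid-volume conservation: h(1−phi) = h₀(1−phi₀) ⇒ h = h₀·(1−phi₀)/(1−phi)
h = 0.095 × (1 − 0.62)/(1 − 0.0954) = 0.095 × 0.4201 = 0.0399 km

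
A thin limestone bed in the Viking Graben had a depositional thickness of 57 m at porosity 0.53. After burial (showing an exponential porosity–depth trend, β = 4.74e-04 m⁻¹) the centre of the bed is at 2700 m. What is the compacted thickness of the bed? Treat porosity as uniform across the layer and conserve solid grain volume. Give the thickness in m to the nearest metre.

31 m

Working in km (1 km = 1000 m; β in km⁻¹ = β in m⁻¹ × 1000):
Porosity at 2.7 km: n = 0.53·exp(−0.474×2.7) = 0.1474
Solid-volume conservation: h(1−n) = h₀(1−n₀) ⇒ h = h₀·(1−n₀)/(1−n)
h = 0.057 × (1 − 0.53)/(1 − 0.1474) = 0.057 × 0.5512 = 0.0314 km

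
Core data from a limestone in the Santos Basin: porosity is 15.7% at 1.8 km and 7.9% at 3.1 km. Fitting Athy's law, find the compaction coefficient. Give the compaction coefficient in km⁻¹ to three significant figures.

0.528 km⁻¹

Athy: phi(d) = phi₀ e^(−kd) ⇒ phi₁/phi₂ = e^{k(d₂−d₁)} ⇒ k = ln(phi₁/phi₂)/(d₂−d₁)
k = ln(0.157/0.079) / (3.1 − 1.8) = ln(1.987) / 1.3 = 0.6868 / 1.3 = 0.5283 km⁻¹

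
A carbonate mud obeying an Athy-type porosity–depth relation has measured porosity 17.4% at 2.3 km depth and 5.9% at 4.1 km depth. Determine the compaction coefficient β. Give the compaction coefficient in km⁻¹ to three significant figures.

0.601 km⁻¹

Athy: n(Z) = n₀ e^(−βZ) ⇒ n₁/n₂ = e^{β(Z₂−Z₁)} ⇒ β = ln(n₁/n₂)/(Z₂−Z₁)
β = ln(0.174/0.059) / (4.1 − 2.3) = ln(2.949) / 1.8 = 1.0815 / 1.8 = 0.6008 km⁻¹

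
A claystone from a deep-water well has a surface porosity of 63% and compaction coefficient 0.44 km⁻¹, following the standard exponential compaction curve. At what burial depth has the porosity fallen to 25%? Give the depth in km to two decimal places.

2.10 km

Invert Athy's law: d = ln(φ₀/φ) / c
d = ln(0.63/0.25) / 0.44 = ln(2.52) / 0.44 = 0.9243 / 0.44 = 2.101 km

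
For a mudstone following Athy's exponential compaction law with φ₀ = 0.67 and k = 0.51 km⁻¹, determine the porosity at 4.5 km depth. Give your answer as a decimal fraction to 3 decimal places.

φ = φ₀·exp(−k·z) = 0.67 × exp(−0.51 × 4.5) = 0.67 × exp(−2.295)
  = 0.67 × 0.1008 = 0.0675

0.068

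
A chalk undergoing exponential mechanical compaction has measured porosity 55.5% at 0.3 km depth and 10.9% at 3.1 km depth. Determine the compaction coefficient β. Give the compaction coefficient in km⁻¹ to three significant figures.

Athy: phi(z) = phi₀ e^(−βz) ⇒ phi₁/phi₂ = e^{β(z₂−z₁)} ⇒ β = ln(phi₁/phi₂)/(z₂−z₁)
β = ln(0.555/0.109) / (3.1 − 0.3) = ln(5.092) / 2.8 = 1.6276 / 2.8 = 0.5813 km⁻¹

0.581 km⁻¹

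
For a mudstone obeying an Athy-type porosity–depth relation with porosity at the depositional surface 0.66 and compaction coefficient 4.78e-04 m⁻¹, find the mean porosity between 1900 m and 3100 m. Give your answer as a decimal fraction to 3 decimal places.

0.203

Working in km (1 km = 1000 m; β in km⁻¹ = β in m⁻¹ × 1000):
⟨phi⟩ = (1/(Z₂−Z₁)) ∫ phi₀ e^(−βZ) dZ = phi₀·(e^(−β·Z₁) − e^(−β·Z₂)) / (β·(Z₂−Z₁))
e^(−0.478×1.9) = 0.4032; e^(−0.478×3.1) = 0.2272
⟨phi⟩ = 0.66 × (0.4032 − 0.2272) / (0.478 × 1.2) = 0.66 × 0.3069 = 0.2025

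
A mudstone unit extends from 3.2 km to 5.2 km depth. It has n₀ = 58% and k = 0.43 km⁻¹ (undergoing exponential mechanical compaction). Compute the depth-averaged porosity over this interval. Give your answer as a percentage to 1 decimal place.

9.8%

⟨n⟩ = (1/(z₂−z₁)) ∫ n₀ e^(−kz) dz = n₀·(e^(−k·z₁) − e^(−k·z₂)) / (k·(z₂−z₁))
e^(−0.43×3.2) = 0.2526; e^(−0.43×5.2) = 0.1069
⟨n⟩ = 0.58 × (0.2526 − 0.1069) / (0.43 × 2) = 0.58 × 0.1694 = 0.0983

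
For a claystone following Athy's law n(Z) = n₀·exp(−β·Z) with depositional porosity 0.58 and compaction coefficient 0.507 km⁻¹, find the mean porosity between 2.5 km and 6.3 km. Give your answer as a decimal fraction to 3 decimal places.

⟨n⟩ = (1/(Z₂−Z₁)) ∫ n₀ e^(−βZ) dZ = n₀·(e^(−β·Z₁) − e^(−β·Z₂)) / (β·(Z₂−Z₁))
e^(−0.507×2.5) = 0.2815; e^(−0.507×6.3) = 0.0410
⟨n⟩ = 0.58 × (0.2815 − 0.0410) / (0.507 × 3.8) = 0.58 × 0.1248 = 0.0724

0.072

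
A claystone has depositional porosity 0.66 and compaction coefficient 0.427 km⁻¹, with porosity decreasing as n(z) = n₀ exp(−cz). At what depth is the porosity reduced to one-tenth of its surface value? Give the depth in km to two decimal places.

n/n₀ = 1/10 ⇒ exp(−c·z) = 1/10 ⇒ z = ln(10) / c
z = 2.3026 / 0.427 = 5.392 km

5.39 km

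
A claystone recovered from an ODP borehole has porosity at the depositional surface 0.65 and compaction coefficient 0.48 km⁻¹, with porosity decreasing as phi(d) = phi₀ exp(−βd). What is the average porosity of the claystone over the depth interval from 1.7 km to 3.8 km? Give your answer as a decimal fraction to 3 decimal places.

0.181

⟨phi⟩ = (1/(d₂−d₁)) ∫ phi₀ e^(−βd) dd = phi₀·(e^(−β·d₁) − e^(−β·d₂)) / (β·(d₂−d₁))
e^(−0.48×1.7) = 0.4422; e^(−0.48×3.8) = 0.1614
⟨phi⟩ = 0.65 × (0.4422 − 0.1614) / (0.48 × 2.1) = 0.65 × 0.2786 = 0.1811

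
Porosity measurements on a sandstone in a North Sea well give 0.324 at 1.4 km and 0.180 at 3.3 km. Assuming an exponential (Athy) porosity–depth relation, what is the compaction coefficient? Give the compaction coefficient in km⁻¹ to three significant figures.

0.309 km⁻¹

Athy: n(z) = n₀ e^(−cz) ⇒ n₁/n₂ = e^{c(z₂−z₁)} ⇒ c = ln(n₁/n₂)/(z₂−z₁)
c = ln(0.324/0.18) / (3.3 − 1.4) = ln(1.8) / 1.9 = 0.5878 / 1.9 = 0.3094 km⁻¹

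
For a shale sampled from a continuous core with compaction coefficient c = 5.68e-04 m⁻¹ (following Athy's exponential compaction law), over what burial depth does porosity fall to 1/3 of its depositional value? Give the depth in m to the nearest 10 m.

Working in km (1 km = 1000 m; c in km⁻¹ = c in m⁻¹ × 1000):
n/n₀ = 1/3 ⇒ exp(−c·Z) = 1/3 ⇒ Z = ln(3) / c
Z = 1.0986 / 0.568 = 1.934 km

1930 m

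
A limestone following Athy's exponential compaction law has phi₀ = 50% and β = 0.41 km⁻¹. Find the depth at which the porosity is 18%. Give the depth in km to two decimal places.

2.49 km

Invert Athy's law: Z = ln(phi₀/phi) / β
Z = ln(0.5/0.18) / 0.41 = ln(2.778) / 0.41 = 1.0217 / 0.41 = 2.492 km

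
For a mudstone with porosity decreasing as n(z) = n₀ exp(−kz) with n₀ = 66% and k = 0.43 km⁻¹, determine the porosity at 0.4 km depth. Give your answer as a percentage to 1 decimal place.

55.6%

n = n₀·exp(−k·z) = 0.66 × exp(−0.43 × 0.4) = 0.66 × exp(−0.172)
  = 0.66 × 0.8420 = 0.5557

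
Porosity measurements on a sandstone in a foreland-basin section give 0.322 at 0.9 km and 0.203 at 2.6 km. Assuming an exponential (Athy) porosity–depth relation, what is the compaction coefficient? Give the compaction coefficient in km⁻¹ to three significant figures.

0.271 km⁻¹

Athy: phi(d) = phi₀ e^(−βd) ⇒ phi₁/phi₂ = e^{β(d₂−d₁)} ⇒ β = ln(phi₁/phi₂)/(d₂−d₁)
β = ln(0.322/0.203) / (2.6 − 0.9) = ln(1.586) / 1.7 = 0.4613 / 1.7 = 0.2714 km⁻¹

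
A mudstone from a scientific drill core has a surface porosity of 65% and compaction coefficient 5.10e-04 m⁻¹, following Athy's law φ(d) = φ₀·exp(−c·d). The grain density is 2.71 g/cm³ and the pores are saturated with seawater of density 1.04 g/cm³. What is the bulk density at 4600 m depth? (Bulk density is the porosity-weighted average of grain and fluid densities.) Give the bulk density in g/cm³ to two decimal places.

2.61 g/cm³

Working in km (1 km = 1000 m; c in km⁻¹ = c in m⁻¹ × 1000):
Porosity at depth: φ = 0.65·exp(−0.51×4.6) = 0.65×0.0958 = 0.0622
Bulk density: ρ_b = (1−φ)ρ_g + φ·ρ_f = 0.9378×2.71 + 0.0622×1.04
       = 2.541 + 0.065 = 2.606 g/cm³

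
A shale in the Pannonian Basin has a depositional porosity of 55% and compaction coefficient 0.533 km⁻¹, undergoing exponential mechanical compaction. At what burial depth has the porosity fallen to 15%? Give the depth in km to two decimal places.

Invert Athy's law: Z = ln(φ₀/φ) / k
Z = ln(0.55/0.15) / 0.533 = ln(3.667) / 0.533 = 1.2993 / 0.533 = 2.438 km

2.44 km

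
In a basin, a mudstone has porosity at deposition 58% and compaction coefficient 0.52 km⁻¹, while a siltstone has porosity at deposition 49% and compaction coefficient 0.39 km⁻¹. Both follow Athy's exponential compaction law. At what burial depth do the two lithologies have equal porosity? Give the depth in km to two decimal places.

Set φ₀ₐ e^(−cₐd) = φ₀ᵦ e^(−cᵦd) ⇒ ln(φ₀ₐ/φ₀ᵦ) = (cₐ − cᵦ)·d
d = ln(0.58/0.49) / (0.52 − 0.39) = 0.1686 / 0.13 = 1.297 km

1.30 km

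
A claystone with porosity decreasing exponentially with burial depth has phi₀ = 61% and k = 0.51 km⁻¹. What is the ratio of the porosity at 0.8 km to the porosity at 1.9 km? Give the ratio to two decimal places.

phi(d₁)/phi(d₂) = e^(−k·d₁)/e^(−k·d₂) = e^{k(d₂−d₁)}
= exp(0.51 × 1.1) = exp(0.561) = 1.7524

1.75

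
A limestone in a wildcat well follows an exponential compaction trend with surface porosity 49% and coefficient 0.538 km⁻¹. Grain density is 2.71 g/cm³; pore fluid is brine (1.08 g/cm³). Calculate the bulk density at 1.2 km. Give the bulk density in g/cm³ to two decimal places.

2.29 g/cm³

Porosity at depth: phi = 0.49·exp(−0.538×1.2) = 0.49×0.5243 = 0.2569
Bulk density: ρ_b = (1−phi)ρ_g + phi·ρ_f = 0.7431×2.71 + 0.2569×1.08
       = 2.014 + 0.277 = 2.291 g/cm³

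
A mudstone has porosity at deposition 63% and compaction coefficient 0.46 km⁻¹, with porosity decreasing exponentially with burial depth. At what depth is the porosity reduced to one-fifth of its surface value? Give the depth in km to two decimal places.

φ/φ₀ = 1/5 ⇒ exp(−k·d) = 1/5 ⇒ d = ln(5) / k
d = 1.6094 / 0.46 = 3.499 km

3.50 km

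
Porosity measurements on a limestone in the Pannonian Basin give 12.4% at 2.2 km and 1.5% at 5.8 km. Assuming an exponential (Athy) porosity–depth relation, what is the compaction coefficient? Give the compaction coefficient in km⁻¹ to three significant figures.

Athy: n(Z) = n₀ e^(−kZ) ⇒ n₁/n₂ = e^{k(Z₂−Z₁)} ⇒ k = ln(n₁/n₂)/(Z₂−Z₁)
k = ln(0.124/0.015) / (5.8 − 2.2) = ln(8.267) / 3.6 = 2.1122 / 3.6 = 0.5867 km⁻¹

0.587 km⁻¹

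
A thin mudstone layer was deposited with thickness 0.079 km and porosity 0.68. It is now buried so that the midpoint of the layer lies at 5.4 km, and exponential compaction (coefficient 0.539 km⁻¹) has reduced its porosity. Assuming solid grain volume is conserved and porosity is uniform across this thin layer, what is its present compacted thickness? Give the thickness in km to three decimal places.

0.026 km

Porosity at 5.4 km: φ = 0.68·exp(−0.539×5.4) = 0.0370
Solid-volume conservation: h(1−φ) = h₀(1−φ₀) ⇒ h = h₀·(1−φ₀)/(1−φ)
h = 0.079 × (1 − 0.68)/(1 − 0.0370) = 0.079 × 0.3323 = 0.0263 km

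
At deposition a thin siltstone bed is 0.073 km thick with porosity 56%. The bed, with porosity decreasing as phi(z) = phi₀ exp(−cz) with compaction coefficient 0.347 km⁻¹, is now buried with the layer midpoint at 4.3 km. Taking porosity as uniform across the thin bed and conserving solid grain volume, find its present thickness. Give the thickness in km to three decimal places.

Porosity at 4.3 km: phi = 0.56·exp(−0.347×4.3) = 0.1259
Solid-volume conservation: h(1−phi) = h₀(1−phi₀) ⇒ h = h₀·(1−phi₀)/(1−phi)
h = 0.073 × (1 − 0.56)/(1 − 0.1259) = 0.073 × 0.5034 = 0.0367 km

0.037 km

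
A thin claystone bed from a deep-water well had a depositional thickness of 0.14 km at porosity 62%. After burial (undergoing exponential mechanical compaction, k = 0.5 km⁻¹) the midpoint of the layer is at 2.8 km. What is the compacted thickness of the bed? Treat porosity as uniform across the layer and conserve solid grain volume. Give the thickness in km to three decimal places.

0.063 km

Porosity at 2.8 km: φ = 0.62·exp(−0.5×2.8) = 0.1529
Solid-volume conservation: h(1−φ) = h₀(1−φ₀) ⇒ h = h₀·(1−φ₀)/(1−φ)
h = 0.14 × (1 − 0.62)/(1 − 0.1529) = 0.14 × 0.4486 = 0.0628 km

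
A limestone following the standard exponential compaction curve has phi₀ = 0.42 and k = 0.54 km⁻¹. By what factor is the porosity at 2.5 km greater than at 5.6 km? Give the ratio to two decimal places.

5.33

phi(Z₁)/phi(Z₂) = e^(−k·Z₁)/e^(−k·Z₂) = e^{k(Z₂−Z₁)}
= exp(0.54 × 3.1) = exp(1.674) = 5.3335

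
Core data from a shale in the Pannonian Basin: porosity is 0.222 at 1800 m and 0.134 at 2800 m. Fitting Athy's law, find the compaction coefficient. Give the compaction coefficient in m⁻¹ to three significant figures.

0.000505 m⁻¹

Working in km (1 km = 1000 m; β in km⁻¹ = β in m⁻¹ × 1000):
Athy: phi(Z) = phi₀ e^(−βZ) ⇒ phi₁/phi₂ = e^{β(Z₂−Z₁)} ⇒ β = ln(phi₁/phi₂)/(Z₂−Z₁)
β = ln(0.222/0.134) / (2.8 − 1.8) = ln(1.657) / 1 = 0.5048 / 1 = 0.5048 km⁻¹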